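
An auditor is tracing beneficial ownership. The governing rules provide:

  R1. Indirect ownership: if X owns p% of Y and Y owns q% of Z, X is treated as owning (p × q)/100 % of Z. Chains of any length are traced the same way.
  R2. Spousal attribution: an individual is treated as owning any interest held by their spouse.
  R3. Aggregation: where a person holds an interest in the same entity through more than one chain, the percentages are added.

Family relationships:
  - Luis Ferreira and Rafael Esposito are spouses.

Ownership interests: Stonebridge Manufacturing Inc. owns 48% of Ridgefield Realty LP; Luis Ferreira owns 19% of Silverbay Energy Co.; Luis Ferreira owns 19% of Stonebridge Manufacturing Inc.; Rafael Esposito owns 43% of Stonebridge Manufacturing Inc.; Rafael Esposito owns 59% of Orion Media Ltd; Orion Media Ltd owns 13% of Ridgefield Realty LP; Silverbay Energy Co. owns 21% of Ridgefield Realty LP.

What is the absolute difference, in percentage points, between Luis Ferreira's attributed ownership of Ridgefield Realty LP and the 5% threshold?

By spousal attribution (R2), Luis Ferreira is treated as also owning Rafael Esposito's interest in Stonebridge Manufacturing Inc, giving 19% + 43% = 62%.
By spousal attribution (R2), Luis Ferreira is treated as owning Rafael Esposito's 59% interest in Orion Media Ltd.
Chain via Stonebridge Manufacturing Inc. (R1): 62% × 48% = 29.76% of Ridgefield Realty LP.
Chain via Silverbay Energy Co. (R1): 19% × 21% = 3.99% of Ridgefield Realty LP.
Chain via Orion Media Ltd (R1): 59% × 13% = 7.67% of Ridgefield Realty LP.
Aggregating (R3): 29.76% + 3.99% + 7.67% = 41.42%.
41.42% exceeds the 5% threshold by 36.42 percentage points.

36.42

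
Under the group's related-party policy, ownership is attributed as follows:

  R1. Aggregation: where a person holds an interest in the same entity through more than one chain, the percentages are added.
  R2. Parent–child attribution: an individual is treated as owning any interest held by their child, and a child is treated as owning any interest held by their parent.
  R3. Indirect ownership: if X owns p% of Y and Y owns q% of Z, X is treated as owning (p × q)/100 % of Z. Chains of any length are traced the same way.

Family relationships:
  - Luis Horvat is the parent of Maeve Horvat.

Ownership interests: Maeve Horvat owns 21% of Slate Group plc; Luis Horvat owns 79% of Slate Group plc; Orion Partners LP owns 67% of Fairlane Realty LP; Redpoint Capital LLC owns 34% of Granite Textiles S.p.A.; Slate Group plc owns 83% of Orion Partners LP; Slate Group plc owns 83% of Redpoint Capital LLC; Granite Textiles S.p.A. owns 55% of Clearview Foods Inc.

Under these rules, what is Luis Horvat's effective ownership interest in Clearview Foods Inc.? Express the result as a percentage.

By parent–child attribution (R2), Luis Horvat is treated as also owning Maeve Horvat's interest in Slate Group plc, giving 79% + 21% = 100%.
Chain via Slate Group plc → Redpoint Capital LLC → Granite Textiles S.p.A. (R3): 100% × 83% × 34% × 55% = 15.521% of Clearview Foods Inc.

15.521%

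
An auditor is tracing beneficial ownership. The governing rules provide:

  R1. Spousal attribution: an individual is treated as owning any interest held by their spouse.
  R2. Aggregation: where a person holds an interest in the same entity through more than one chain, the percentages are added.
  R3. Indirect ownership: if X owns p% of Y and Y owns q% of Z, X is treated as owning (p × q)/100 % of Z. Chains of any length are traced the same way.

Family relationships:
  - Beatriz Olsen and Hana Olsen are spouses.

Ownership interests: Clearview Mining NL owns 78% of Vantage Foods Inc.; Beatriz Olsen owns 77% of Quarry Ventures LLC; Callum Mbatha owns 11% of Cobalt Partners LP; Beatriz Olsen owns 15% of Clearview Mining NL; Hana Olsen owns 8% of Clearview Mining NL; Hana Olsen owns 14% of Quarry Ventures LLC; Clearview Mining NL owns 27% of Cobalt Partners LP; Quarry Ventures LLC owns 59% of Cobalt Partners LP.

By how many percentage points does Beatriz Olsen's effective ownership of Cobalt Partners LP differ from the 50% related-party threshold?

By spousal attribution (R1), Beatriz Olsen is treated as also owning Hana Olsen's interest in Quarry Ventures LLC, giving 77% + 14% = 91%.
By spousal attribution (R1), Beatriz Olsen is treated as also owning Hana Olsen's interest in Clearview Mining NL, giving 15% + 8% = 23%.
Chain via Quarry Ventures LLC (R3): 91% × 59% = 53.69% of Cobalt Partners LP.
Chain via Clearview Mining NL (R3): 23% × 27% = 6.21% of Cobalt Partners LP.
Aggregating (R2): 53.69% + 6.21% = 59.9%.
59.9% exceeds the 50% threshold by 9.9 percentage points.

9.9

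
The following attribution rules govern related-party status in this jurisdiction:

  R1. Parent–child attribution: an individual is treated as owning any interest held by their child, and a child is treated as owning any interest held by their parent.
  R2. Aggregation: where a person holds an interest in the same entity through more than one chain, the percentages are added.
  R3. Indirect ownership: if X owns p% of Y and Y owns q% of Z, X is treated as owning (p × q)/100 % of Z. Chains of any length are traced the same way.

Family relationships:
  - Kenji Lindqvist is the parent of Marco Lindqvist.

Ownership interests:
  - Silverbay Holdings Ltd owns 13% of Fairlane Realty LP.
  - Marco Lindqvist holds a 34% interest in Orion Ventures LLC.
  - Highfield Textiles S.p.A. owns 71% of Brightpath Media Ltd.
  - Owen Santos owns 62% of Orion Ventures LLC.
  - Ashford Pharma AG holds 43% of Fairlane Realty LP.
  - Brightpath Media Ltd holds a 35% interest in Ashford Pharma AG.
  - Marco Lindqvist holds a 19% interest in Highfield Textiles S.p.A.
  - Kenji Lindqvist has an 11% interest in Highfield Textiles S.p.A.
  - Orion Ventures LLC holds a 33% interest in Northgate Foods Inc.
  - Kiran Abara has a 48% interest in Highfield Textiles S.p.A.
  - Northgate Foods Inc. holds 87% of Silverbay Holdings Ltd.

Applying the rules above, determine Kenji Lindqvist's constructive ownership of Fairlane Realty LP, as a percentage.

By parent–child attribution (R1), Kenji Lindqvist is treated as also owning Marco Lindqvist's interest in Highfield Textiles S.p.A, giving 11% + 19% = 30%.
By parent–child attribution (R1), Kenji Lindqvist is treated as owning Marco Lindqvist's 34% interest in Orion Ventures LLC.
Chain via Highfield Textiles S.p.A. → Brightpath Media Ltd → Ashford Pharma AG (R3): 30% × 71% × 35% × 43% = 3.20565% of Fairlane Realty LP.
Chain via Orion Ventures LLC → Northgate Foods Inc. → Silverbay Holdings Ltd (R3): 34% × 33% × 87% × 13% = 1.268982% of Fairlane Realty LP.
Aggregating (R2): 3.20565% + 1.268982% = 4.474632%.

4.474632%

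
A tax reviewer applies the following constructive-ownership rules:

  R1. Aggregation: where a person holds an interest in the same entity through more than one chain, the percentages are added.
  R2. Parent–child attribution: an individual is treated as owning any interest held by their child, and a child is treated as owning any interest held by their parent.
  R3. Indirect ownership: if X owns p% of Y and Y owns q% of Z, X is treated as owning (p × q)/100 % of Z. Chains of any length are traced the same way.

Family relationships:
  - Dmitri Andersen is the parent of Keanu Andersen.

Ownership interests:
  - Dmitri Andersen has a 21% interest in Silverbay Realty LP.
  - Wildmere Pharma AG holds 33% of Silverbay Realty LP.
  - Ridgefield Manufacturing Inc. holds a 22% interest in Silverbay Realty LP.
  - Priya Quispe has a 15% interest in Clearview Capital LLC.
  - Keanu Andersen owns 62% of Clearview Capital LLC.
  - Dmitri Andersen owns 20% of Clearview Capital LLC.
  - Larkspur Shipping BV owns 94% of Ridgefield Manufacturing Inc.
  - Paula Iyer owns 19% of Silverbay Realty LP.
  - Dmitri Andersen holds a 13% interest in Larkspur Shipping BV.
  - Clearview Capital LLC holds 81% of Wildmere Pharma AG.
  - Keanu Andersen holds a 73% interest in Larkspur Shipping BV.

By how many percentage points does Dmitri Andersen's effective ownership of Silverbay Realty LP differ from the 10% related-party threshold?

By parent–child attribution (R2), Dmitri Andersen is treated as also owning Keanu Andersen's interest in Clearview Capital LLC, giving 20% + 62% = 82%.
By parent–child attribution (R2), Dmitri Andersen is treated as also owning Keanu Andersen's interest in Larkspur Shipping BV, giving 13% + 73% = 86%.
Chain via Clearview Capital LLC → Wildmere Pharma AG (R3): 82% × 81% × 33% = 21.9186% of Silverbay Realty LP.
Chain via Larkspur Shipping BV → Ridgefield Manufacturing Inc. (R3): 86% × 94% × 22% = 17.7848% of Silverbay Realty LP.
Direct interest in Silverbay Realty LP: 21%.
Aggregating (R1): 21.9186% + 17.7848% + 21% = 60.7034%.
60.7034% exceeds the 10% threshold by 50.7034 percentage points.

50.7034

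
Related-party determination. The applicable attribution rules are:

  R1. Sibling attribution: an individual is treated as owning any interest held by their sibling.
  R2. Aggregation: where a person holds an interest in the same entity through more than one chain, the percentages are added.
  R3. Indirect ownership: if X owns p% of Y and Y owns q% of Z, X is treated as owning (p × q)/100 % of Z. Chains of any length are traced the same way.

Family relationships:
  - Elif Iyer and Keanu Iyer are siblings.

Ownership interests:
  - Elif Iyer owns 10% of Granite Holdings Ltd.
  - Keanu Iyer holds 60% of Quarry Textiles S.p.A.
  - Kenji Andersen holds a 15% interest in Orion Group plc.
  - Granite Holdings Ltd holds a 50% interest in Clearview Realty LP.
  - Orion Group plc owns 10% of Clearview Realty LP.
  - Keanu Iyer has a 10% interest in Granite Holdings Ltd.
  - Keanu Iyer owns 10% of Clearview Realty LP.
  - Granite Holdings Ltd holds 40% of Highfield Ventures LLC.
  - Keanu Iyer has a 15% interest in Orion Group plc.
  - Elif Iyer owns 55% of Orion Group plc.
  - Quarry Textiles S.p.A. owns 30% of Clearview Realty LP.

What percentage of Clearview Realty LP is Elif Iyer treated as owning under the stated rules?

By sibling attribution (R1), Elif Iyer is treated as also owning Keanu Iyer's interest in Granite Holdings Ltd, giving 10% + 10% = 20%.
By sibling attribution (R1), Elif Iyer is treated as also owning Keanu Iyer's interest in Orion Group plc, giving 55% + 15% = 70%.
By sibling attribution (R1), Elif Iyer is treated as owning Keanu Iyer's 60% interest in Quarry Textiles S.p.A.
By sibling attribution (R1), Elif Iyer is treated as owning Keanu Iyer's 10% interest in Clearview Realty LP.
Chain via Granite Holdings Ltd (R3): 20% × 50% = 10% of Clearview Realty LP.
Chain via Orion Group plc (R3): 70% × 10% = 7% of Clearview Realty LP.
Chain via Quarry Textiles S.p.A. (R3): 60% × 30% = 18% of Clearview Realty LP.
Direct interest in Clearview Realty LP: 10%.
Aggregating (R2): 10% + 7% + 18% + 10% = 45%.

45%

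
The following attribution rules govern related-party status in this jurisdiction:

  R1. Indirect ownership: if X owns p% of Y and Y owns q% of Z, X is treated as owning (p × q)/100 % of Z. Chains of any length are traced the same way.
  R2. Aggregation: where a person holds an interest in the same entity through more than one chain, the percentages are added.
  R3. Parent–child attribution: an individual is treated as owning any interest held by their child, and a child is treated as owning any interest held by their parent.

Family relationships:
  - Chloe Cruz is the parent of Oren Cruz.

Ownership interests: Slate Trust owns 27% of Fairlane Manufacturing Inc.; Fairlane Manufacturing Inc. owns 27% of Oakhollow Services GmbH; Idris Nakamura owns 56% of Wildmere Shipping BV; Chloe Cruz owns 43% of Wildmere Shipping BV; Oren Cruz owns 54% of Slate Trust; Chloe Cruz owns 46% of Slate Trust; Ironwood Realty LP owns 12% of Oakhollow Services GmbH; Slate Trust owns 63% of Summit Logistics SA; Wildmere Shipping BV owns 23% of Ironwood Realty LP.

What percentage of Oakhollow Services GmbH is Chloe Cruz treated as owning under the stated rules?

By parent–child attribution (R3), Chloe Cruz is treated as also owning Oren Cruz's interest in Slate Trust, giving 46% + 54% = 100%.
Chain via Wildmere Shipping BV → Ironwood Realty LP (R1): 43% × 23% × 12% = 1.1868% of Oakhollow Services GmbH.
Chain via Slate Trust → Fairlane Manufacturing Inc. (R1): 100% × 27% × 27% = 7.29% of Oakhollow Services GmbH.
Aggregating (R2): 1.1868% + 7.29% = 8.4768%.

8.4768%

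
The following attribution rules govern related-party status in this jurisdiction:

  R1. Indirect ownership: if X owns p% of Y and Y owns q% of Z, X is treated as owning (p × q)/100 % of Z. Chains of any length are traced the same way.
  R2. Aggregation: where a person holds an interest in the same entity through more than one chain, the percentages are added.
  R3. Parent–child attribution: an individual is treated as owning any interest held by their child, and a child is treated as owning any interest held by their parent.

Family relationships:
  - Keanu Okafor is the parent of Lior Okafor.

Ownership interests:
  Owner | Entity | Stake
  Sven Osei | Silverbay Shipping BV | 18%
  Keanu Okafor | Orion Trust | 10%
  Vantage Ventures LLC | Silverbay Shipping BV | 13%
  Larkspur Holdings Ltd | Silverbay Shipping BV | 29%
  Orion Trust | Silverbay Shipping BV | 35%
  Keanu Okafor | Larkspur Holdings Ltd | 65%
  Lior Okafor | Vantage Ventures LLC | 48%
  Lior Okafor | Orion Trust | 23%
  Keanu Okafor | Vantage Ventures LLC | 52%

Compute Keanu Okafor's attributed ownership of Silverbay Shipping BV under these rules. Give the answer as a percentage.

By parent–child attribution (R3), Keanu Okafor is treated as also owning Lior Okafor's interest in Vantage Ventures LLC, giving 52% + 48% = 100%.
By parent–child attribution (R3), Keanu Okafor is treated as also owning Lior Okafor's interest in Orion Trust, giving 10% + 23% = 33%.
Chain via Vantage Ventures LLC (R1): 100% × 13% = 13% of Silverbay Shipping BV.
Chain via Larkspur Holdings Ltd (R1): 65% × 29% = 18.85% of Silverbay Shipping BV.
Chain via Orion Trust (R1): 33% × 35% = 11.55% of Silverbay Shipping BV.
Aggregating (R2): 13% + 18.85% + 11.55% = 43.4%.

43.4%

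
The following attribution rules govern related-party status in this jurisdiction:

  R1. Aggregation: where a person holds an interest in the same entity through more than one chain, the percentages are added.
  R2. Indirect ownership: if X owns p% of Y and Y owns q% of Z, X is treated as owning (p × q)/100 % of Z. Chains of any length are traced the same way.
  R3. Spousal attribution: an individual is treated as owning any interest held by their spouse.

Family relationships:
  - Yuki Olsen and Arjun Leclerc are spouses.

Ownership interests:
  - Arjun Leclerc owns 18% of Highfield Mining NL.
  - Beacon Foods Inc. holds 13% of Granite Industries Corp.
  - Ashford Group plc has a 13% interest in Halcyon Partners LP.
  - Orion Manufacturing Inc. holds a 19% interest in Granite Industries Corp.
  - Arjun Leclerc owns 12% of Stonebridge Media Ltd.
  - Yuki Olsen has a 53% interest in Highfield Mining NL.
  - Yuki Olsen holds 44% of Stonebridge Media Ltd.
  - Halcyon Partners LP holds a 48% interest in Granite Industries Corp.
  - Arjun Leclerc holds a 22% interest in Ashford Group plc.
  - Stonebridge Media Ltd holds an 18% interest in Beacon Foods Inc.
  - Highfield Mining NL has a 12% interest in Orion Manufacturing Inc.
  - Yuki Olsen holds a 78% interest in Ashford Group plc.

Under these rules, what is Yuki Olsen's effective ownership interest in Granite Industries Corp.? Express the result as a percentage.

9.1692%

By spousal attribution (R3), Yuki Olsen is treated as also owning Arjun Leclerc's interest in Highfield Mining NL, giving 53% + 18% = 71%.
By spousal attribution (R3), Yuki Olsen is treated as also owning Arjun Leclerc's interest in Stonebridge Media Ltd, giving 44% + 12% = 56%.
By spousal attribution (R3), Yuki Olsen is treated as also owning Arjun Leclerc's interest in Ashford Group plc, giving 78% + 22% = 100%.
Chain via Highfield Mining NL → Orion Manufacturing Inc. (R2): 71% × 12% × 19% = 1.6188% of Granite Industries Corp.
Chain via Stonebridge Media Ltd → Beacon Foods Inc. (R2): 56% × 18% × 13% = 1.3104% of Granite Industries Corp.
Chain via Ashford Group plc → Halcyon Partners LP (R2): 100% × 13% × 48% = 6.24% of Granite Industries Corp.
Aggregating (R1): 1.6188% + 1.3104% + 6.24% = 9.1692%.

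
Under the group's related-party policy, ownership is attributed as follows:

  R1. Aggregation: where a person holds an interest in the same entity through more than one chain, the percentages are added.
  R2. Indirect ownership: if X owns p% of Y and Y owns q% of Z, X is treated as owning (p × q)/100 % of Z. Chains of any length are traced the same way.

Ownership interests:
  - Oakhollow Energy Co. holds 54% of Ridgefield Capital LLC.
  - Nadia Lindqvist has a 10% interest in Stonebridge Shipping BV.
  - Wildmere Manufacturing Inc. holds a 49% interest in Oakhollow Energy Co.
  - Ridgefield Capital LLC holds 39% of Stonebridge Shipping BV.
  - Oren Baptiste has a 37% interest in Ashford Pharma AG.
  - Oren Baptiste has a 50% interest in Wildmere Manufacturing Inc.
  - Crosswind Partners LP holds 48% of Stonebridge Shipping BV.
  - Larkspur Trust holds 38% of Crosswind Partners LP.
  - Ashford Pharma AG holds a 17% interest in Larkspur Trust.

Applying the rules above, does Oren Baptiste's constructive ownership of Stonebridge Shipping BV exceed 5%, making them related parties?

Yes

Chain via Ashford Pharma AG → Larkspur Trust → Crosswind Partners LP (R2): 37% × 17% × 38% × 48% = 1.147296% of Stonebridge Shipping BV.
Chain via Wildmere Manufacturing Inc. → Oakhollow Energy Co. → Ridgefield Capital LLC (R2): 50% × 49% × 54% × 39% = 5.1597% of Stonebridge Shipping BV.
Aggregating (R1): 1.147296% + 5.1597% = 6.306996%.
6.306996% exceeds the 5% threshold, so Oren is a related party to Stonebridge Shipping BV.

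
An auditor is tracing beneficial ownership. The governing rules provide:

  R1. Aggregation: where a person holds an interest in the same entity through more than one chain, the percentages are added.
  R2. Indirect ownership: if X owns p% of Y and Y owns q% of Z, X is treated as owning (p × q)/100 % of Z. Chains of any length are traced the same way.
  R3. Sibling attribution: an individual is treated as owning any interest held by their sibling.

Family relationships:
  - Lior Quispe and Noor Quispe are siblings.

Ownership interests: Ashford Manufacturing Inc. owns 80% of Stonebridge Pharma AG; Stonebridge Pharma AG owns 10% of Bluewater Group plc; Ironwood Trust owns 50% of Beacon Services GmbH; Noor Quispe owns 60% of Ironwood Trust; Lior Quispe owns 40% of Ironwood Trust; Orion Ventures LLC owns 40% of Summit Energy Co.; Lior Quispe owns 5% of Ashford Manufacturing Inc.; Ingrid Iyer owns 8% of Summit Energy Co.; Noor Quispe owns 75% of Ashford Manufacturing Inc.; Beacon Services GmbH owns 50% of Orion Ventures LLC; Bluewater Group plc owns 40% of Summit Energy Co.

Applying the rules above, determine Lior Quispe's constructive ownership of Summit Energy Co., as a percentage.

By sibling attribution (R3), Lior Quispe is treated as also owning Noor Quispe's interest in Ironwood Trust, giving 40% + 60% = 100%.
By sibling attribution (R3), Lior Quispe is treated as also owning Noor Quispe's interest in Ashford Manufacturing Inc, giving 5% + 75% = 80%.
Chain via Ironwood Trust → Beacon Services GmbH → Orion Ventures LLC (R2): 100% × 50% × 50% × 40% = 10% of Summit Energy Co.
Chain via Ashford Manufacturing Inc. → Stonebridge Pharma AG → Bluewater Group plc (R2): 80% × 80% × 10% × 40% = 2.56% of Summit Energy Co.
Aggregating (R1): 10% + 2.56% = 12.56%.

12.56%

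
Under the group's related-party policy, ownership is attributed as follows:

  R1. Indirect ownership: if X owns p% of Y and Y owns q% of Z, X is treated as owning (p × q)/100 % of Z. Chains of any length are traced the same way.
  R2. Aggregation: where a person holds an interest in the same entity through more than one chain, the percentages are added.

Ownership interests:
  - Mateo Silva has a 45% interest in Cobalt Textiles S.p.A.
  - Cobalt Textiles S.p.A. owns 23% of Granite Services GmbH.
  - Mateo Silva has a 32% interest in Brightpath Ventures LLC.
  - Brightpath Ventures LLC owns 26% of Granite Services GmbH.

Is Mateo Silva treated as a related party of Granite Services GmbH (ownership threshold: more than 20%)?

No

Chain via Brightpath Ventures LLC (R1): 32% × 26% = 8.32% of Granite Services GmbH.
Chain via Cobalt Textiles S.p.A. (R1): 45% × 23% = 10.35% of Granite Services GmbH.
Aggregating (R2): 8.32% + 10.35% = 18.67%.
18.67% does not exceed the 20% threshold, so Mateo is not a related party to Granite Services GmbH.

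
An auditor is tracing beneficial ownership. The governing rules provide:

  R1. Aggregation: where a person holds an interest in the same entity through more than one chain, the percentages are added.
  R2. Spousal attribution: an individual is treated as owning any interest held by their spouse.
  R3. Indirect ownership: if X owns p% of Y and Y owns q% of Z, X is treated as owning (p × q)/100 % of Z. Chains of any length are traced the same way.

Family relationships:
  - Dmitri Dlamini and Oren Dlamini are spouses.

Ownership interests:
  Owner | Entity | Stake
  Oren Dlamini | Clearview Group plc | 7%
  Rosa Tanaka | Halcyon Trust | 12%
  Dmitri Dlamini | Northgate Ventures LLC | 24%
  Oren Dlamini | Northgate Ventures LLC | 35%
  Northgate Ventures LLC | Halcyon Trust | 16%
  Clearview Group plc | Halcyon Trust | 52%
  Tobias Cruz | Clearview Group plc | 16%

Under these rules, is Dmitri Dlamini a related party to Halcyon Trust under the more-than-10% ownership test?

By spousal attribution (R2), Dmitri Dlamini is treated as also owning Oren Dlamini's interest in Northgate Ventures LLC, giving 24% + 35% = 59%.
By spousal attribution (R2), Dmitri Dlamini is treated as owning Oren Dlamini's 7% interest in Clearview Group plc.
Chain via Northgate Ventures LLC (R3): 59% × 16% = 9.44% of Halcyon Trust.
Chain via Clearview Group plc (R3): 7% × 52% = 3.64% of Halcyon Trust.
Aggregating (R1): 9.44% + 3.64% = 13.08%.
13.08% exceeds the 10% threshold, so Dmitri is a related party to Halcyon Trust.

Yes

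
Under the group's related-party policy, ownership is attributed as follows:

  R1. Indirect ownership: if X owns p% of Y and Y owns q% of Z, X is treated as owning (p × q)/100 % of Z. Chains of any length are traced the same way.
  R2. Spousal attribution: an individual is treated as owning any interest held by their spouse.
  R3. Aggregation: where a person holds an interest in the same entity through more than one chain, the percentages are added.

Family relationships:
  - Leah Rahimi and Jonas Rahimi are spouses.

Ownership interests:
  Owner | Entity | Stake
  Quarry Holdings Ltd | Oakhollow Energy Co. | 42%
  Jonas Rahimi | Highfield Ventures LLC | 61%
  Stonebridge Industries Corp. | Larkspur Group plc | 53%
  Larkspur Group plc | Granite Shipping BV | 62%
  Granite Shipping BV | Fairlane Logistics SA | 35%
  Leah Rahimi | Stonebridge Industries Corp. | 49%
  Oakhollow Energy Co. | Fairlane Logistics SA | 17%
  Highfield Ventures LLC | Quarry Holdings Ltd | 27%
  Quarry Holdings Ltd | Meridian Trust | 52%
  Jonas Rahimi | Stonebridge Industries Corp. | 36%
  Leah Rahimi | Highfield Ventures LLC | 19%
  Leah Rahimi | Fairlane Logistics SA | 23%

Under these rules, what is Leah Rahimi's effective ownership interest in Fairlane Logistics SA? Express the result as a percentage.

34.31809%

By spousal attribution (R2), Leah Rahimi is treated as also owning Jonas Rahimi's interest in Stonebridge Industries Corp, giving 49% + 36% = 85%.
By spousal attribution (R2), Leah Rahimi is treated as also owning Jonas Rahimi's interest in Highfield Ventures LLC, giving 19% + 61% = 80%.
Chain via Stonebridge Industries Corp. → Larkspur Group plc → Granite Shipping BV (R1): 85% × 53% × 62% × 35% = 9.77585% of Fairlane Logistics SA.
Chain via Highfield Ventures LLC → Quarry Holdings Ltd → Oakhollow Energy Co. (R1): 80% × 27% × 42% × 17% = 1.54224% of Fairlane Logistics SA.
Direct interest in Fairlane Logistics SA: 23%.
Aggregating (R3): 9.77585% + 1.54224% + 23% = 34.31809%.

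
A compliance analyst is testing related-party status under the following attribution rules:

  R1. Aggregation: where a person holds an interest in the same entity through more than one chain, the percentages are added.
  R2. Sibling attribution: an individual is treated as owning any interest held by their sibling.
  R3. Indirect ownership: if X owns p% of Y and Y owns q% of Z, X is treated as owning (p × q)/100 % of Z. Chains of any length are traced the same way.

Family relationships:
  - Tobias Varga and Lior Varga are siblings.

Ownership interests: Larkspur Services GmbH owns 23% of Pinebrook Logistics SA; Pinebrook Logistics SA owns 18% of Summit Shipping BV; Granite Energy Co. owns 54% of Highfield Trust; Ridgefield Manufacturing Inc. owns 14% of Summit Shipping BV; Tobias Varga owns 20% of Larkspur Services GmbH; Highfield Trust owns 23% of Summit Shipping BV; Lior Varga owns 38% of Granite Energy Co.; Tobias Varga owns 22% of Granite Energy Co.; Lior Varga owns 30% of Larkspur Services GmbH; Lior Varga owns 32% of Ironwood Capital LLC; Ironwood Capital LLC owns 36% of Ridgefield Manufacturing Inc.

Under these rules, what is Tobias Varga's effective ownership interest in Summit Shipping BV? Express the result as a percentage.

11.1348%

By sibling attribution (R2), Tobias Varga is treated as also owning Lior Varga's interest in Larkspur Services GmbH, giving 20% + 30% = 50%.
By sibling attribution (R2), Tobias Varga is treated as also owning Lior Varga's interest in Granite Energy Co, giving 22% + 38% = 60%.
By sibling attribution (R2), Tobias Varga is treated as owning Lior Varga's 32% interest in Ironwood Capital LLC.
Chain via Larkspur Services GmbH → Pinebrook Logistics SA (R3): 50% × 23% × 18% = 2.07% of Summit Shipping BV.
Chain via Granite Energy Co. → Highfield Trust (R3): 60% × 54% × 23% = 7.452% of Summit Shipping BV.
Chain via Ironwood Capital LLC → Ridgefield Manufacturing Inc. (R3): 32% × 36% × 14% = 1.6128% of Summit Shipping BV.
Aggregating (R1): 2.07% + 7.452% + 1.6128% = 11.1348%.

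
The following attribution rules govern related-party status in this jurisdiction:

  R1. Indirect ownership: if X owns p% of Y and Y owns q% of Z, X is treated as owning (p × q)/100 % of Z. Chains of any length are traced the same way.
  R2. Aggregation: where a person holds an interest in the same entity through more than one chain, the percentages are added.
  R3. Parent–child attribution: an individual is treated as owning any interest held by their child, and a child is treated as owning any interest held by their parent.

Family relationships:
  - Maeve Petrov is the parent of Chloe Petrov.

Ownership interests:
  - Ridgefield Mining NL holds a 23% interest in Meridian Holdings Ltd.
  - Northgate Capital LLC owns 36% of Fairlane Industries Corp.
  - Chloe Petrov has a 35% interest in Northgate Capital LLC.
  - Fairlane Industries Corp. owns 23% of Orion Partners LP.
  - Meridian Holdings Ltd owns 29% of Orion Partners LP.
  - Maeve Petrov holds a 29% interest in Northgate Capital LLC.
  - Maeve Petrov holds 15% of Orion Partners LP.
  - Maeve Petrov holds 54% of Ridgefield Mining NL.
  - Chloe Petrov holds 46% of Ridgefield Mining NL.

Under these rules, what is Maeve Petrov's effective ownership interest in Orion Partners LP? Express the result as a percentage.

By parent–child attribution (R3), Maeve Petrov is treated as also owning Chloe Petrov's interest in Northgate Capital LLC, giving 29% + 35% = 64%.
By parent–child attribution (R3), Maeve Petrov is treated as also owning Chloe Petrov's interest in Ridgefield Mining NL, giving 54% + 46% = 100%.
Chain via Northgate Capital LLC → Fairlane Industries Corp. (R1): 64% × 36% × 23% = 5.2992% of Orion Partners LP.
Chain via Ridgefield Mining NL → Meridian Holdings Ltd (R1): 100% × 23% × 29% = 6.67% of Orion Partners LP.
Direct interest in Orion Partners LP: 15%.
Aggregating (R2): 5.2992% + 6.67% + 15% = 26.9692%.

26.9692%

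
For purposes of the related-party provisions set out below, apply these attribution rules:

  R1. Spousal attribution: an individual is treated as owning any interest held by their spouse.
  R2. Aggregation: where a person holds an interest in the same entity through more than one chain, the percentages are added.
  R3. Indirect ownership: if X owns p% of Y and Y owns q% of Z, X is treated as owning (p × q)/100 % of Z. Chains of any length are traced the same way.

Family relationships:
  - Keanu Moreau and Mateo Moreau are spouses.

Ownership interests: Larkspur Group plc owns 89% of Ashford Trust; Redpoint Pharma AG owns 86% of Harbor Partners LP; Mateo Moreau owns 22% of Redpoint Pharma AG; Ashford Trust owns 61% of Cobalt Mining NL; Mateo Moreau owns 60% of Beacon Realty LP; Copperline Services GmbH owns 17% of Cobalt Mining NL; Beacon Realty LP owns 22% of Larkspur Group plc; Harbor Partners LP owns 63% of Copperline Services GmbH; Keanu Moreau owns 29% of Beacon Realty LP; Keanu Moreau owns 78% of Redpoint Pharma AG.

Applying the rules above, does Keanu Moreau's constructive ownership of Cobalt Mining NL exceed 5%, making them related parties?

By spousal attribution (R1), Keanu Moreau is treated as also owning Mateo Moreau's interest in Redpoint Pharma AG, giving 78% + 22% = 100%.
By spousal attribution (R1), Keanu Moreau is treated as also owning Mateo Moreau's interest in Beacon Realty LP, giving 29% + 60% = 89%.
Chain via Redpoint Pharma AG → Harbor Partners LP → Copperline Services GmbH (R3): 100% × 86% × 63% × 17% = 9.2106% of Cobalt Mining NL.
Chain via Beacon Realty LP → Larkspur Group plc → Ashford Trust (R3): 89% × 22% × 89% × 61% = 10.629982% of Cobalt Mining NL.
Aggregating (R2): 9.2106% + 10.629982% = 19.840582%.
19.840582% exceeds the 5% threshold, so Keanu is a related party to Cobalt Mining NL.

Yes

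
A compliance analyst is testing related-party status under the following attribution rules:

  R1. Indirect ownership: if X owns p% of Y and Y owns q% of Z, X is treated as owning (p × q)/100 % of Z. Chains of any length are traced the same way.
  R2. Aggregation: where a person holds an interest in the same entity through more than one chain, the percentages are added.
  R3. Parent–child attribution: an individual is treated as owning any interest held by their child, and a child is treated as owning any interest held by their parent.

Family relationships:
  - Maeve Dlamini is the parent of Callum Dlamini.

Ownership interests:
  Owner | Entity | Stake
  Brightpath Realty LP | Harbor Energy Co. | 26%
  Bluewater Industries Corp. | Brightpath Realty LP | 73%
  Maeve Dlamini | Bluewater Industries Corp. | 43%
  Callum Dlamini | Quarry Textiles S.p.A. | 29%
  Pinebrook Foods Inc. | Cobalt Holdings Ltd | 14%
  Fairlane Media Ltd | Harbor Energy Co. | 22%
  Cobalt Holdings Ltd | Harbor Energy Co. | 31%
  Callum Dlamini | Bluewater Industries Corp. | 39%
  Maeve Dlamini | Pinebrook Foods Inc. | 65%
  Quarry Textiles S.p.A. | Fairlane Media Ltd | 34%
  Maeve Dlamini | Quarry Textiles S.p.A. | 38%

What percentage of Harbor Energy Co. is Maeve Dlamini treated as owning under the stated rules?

23.3962%

By parent–child attribution (R3), Maeve Dlamini is treated as also owning Callum Dlamini's interest in Bluewater Industries Corp, giving 43% + 39% = 82%.
By parent–child attribution (R3), Maeve Dlamini is treated as also owning Callum Dlamini's interest in Quarry Textiles S.p.A, giving 38% + 29% = 67%.
Chain via Bluewater Industries Corp. → Brightpath Realty LP (R1): 82% × 73% × 26% = 15.5636% of Harbor Energy Co.
Chain via Pinebrook Foods Inc. → Cobalt Holdings Ltd (R1): 65% × 14% × 31% = 2.821% of Harbor Energy Co.
Chain via Quarry Textiles S.p.A. → Fairlane Media Ltd (R1): 67% × 34% × 22% = 5.0116% of Harbor Energy Co.
Aggregating (R2): 15.5636% + 2.821% + 5.0116% = 23.3962%.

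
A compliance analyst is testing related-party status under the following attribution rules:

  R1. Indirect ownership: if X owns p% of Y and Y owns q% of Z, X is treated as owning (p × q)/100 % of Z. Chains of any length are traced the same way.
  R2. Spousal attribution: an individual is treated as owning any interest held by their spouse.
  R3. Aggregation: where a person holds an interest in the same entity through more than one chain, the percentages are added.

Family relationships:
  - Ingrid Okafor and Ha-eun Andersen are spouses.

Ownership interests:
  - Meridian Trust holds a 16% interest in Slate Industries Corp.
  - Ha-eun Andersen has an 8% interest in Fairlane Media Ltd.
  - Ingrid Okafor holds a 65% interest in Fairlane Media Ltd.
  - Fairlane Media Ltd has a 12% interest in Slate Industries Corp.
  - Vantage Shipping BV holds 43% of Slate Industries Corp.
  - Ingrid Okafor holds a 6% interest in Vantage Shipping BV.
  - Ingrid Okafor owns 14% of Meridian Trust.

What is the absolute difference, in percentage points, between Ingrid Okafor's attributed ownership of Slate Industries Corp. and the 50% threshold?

36.42

By spousal attribution (R2), Ingrid Okafor is treated as also owning Ha-eun Andersen's interest in Fairlane Media Ltd, giving 65% + 8% = 73%.
Chain via Fairlane Media Ltd (R1): 73% × 12% = 8.76% of Slate Industries Corp.
Chain via Meridian Trust (R1): 14% × 16% = 2.24% of Slate Industries Corp.
Chain via Vantage Shipping BV (R1): 6% × 43% = 2.58% of Slate Industries Corp.
Aggregating (R3): 8.76% + 2.24% + 2.58% = 13.58%.
13.58% falls short of the 50% threshold by 36.42 percentage points.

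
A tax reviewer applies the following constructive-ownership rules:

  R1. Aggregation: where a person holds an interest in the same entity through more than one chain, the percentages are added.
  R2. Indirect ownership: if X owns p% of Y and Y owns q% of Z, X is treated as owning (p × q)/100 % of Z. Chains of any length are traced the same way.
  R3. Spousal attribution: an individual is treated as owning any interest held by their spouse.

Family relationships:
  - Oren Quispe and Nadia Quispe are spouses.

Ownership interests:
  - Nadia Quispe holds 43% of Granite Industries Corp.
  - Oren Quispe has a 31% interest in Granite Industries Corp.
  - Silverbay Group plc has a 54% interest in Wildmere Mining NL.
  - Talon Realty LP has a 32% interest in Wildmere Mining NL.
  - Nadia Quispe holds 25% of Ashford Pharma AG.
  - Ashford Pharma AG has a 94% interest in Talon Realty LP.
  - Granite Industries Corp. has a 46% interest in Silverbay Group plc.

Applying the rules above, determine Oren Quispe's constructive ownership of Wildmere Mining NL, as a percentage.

By spousal attribution (R3), Oren Quispe is treated as also owning Nadia Quispe's interest in Granite Industries Corp, giving 31% + 43% = 74%.
By spousal attribution (R3), Oren Quispe is treated as owning Nadia Quispe's 25% interest in Ashford Pharma AG.
Chain via Granite Industries Corp. → Silverbay Group plc (R2): 74% × 46% × 54% = 18.3816% of Wildmere Mining NL.
Chain via Ashford Pharma AG → Talon Realty LP (R2): 25% × 94% × 32% = 7.52% of Wildmere Mining NL.
Aggregating (R1): 18.3816% + 7.52% = 25.9016%.

25.9016%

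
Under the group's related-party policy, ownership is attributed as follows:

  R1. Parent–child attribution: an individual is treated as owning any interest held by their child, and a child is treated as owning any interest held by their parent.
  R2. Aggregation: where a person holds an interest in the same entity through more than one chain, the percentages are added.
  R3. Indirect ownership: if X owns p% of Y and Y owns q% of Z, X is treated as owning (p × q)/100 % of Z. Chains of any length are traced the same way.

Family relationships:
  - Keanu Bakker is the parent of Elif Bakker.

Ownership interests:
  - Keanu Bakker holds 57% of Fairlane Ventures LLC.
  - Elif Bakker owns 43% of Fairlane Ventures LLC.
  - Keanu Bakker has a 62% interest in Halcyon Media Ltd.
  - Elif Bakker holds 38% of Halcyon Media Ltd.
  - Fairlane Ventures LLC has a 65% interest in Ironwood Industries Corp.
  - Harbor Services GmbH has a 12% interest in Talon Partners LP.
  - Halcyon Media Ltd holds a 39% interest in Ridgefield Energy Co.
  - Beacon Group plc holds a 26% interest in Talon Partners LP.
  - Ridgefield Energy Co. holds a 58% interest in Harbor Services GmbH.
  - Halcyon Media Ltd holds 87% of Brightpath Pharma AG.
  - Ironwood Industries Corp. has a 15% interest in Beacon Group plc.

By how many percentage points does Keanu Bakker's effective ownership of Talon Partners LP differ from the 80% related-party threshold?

By parent–child attribution (R1), Keanu Bakker is treated as also owning Elif Bakker's interest in Fairlane Ventures LLC, giving 57% + 43% = 100%.
By parent–child attribution (R1), Keanu Bakker is treated as also owning Elif Bakker's interest in Halcyon Media Ltd, giving 62% + 38% = 100%.
Chain via Fairlane Ventures LLC → Ironwood Industries Corp. → Beacon Group plc (R3): 100% × 65% × 15% × 26% = 2.535% of Talon Partners LP.
Chain via Halcyon Media Ltd → Ridgefield Energy Co. → Harbor Services GmbH (R3): 100% × 39% × 58% × 12% = 2.7144% of Talon Partners LP.
Aggregating (R2): 2.535% + 2.7144% = 5.2494%.
5.2494% falls short of the 80% threshold by 74.7506 percentage points.

74.7506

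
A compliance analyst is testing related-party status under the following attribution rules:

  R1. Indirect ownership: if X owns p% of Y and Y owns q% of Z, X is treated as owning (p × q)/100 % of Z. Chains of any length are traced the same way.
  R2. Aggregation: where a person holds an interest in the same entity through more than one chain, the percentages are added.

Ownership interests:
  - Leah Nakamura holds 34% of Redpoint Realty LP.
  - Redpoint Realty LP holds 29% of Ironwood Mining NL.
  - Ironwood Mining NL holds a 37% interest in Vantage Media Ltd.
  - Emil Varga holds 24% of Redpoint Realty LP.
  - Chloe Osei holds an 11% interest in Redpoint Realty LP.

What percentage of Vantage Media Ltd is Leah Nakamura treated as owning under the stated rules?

Chain via Redpoint Realty LP → Ironwood Mining NL (R1): 34% × 29% × 37% = 3.6482% of Vantage Media Ltd.

3.6482%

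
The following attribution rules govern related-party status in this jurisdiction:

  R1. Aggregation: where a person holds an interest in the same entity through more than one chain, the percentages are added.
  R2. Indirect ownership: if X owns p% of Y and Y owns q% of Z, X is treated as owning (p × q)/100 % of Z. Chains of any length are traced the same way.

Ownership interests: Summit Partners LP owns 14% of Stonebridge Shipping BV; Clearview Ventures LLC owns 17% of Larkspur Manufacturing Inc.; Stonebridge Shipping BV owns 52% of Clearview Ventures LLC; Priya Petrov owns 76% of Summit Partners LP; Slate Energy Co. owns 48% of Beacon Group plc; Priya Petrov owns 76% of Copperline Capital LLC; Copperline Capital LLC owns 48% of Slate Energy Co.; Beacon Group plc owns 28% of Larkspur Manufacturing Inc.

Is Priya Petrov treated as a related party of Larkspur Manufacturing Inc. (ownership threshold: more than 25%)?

Chain via Summit Partners LP → Stonebridge Shipping BV → Clearview Ventures LLC (R2): 76% × 14% × 52% × 17% = 0.940576% of Larkspur Manufacturing Inc.
Chain via Copperline Capital LLC → Slate Energy Co. → Beacon Group plc (R2): 76% × 48% × 48% × 28% = 4.902912% of Larkspur Manufacturing Inc.
Aggregating (R1): 0.940576% + 4.902912% = 5.843488%.
5.843488% does not exceed the 25% threshold, so Priya is not a related party to Larkspur Manufacturing Inc.

No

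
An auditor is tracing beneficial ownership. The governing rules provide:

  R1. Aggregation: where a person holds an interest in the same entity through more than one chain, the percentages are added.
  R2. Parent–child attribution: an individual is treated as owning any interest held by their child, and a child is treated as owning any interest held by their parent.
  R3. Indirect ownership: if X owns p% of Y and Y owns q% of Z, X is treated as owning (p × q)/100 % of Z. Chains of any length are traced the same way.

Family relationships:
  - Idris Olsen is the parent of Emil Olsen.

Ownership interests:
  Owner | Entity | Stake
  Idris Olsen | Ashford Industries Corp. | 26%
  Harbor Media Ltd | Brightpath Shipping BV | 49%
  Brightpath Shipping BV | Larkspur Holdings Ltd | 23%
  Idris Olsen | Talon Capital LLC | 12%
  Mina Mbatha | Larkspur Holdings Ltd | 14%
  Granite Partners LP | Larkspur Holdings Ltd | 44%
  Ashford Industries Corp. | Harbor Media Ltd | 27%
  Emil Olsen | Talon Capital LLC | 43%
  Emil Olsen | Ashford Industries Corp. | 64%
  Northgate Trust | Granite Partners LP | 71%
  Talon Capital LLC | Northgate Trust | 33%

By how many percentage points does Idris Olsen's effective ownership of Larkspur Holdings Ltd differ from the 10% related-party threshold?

1.59133

By parent–child attribution (R2), Idris Olsen is treated as also owning Emil Olsen's interest in Talon Capital LLC, giving 12% + 43% = 55%.
By parent–child attribution (R2), Idris Olsen is treated as also owning Emil Olsen's interest in Ashford Industries Corp, giving 26% + 64% = 90%.
Chain via Talon Capital LLC → Northgate Trust → Granite Partners LP (R3): 55% × 33% × 71% × 44% = 5.67006% of Larkspur Holdings Ltd.
Chain via Ashford Industries Corp. → Harbor Media Ltd → Brightpath Shipping BV (R3): 90% × 27% × 49% × 23% = 2.73861% of Larkspur Holdings Ltd.
Aggregating (R1): 5.67006% + 2.73861% = 8.40867%.
8.40867% falls short of the 10% threshold by 1.59133 percentage points.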